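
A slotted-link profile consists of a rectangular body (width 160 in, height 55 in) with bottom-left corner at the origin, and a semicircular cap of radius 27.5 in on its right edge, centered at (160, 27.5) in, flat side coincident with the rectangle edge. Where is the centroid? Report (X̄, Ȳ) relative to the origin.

X̄ = 90.90 in, Ȳ = 27.50 in

Part | A | x̄ᵢ | ȳᵢ | A·x̄ᵢ | A·ȳᵢ
rectangular body | 8800.00 | 80.00 | 27.50 | 704000.00 | 242000.00
semicircular end | 1187.91 | 171.67 | 27.50 | 203930.94 | 32667.65
Σ | 9987.91 |  |  | 907930.94 | 274667.65
X̄ = 907930.94 / 9987.91 = 90.90 in
Ȳ = 274667.65 / 9987.91 = 27.50 in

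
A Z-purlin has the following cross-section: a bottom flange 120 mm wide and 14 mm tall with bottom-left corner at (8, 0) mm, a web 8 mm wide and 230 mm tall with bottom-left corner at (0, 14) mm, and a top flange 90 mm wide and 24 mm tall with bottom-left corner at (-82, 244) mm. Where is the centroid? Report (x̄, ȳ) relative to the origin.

Part | A | x̄ᵢ | ȳᵢ | A·x̄ᵢ | A·ȳᵢ
bottom flange | 1680.00 | 68.00 | 7.00 | 114240.00 | 11760.00
web | 1840.00 | 4.00 | 129.00 | 7360.00 | 237360.00
top flange | 2160.00 | -37.00 | 256.00 | -79920.00 | 552960.00
Σ | 5680.00 |  |  | 41680.00 | 802080.00
x̄ = 41680.00 / 5680.00 = 7.34 mm
ȳ = 802080.00 / 5680.00 = 141.21 mm

x̄ = 7.34 mm, ȳ = 141.21 mm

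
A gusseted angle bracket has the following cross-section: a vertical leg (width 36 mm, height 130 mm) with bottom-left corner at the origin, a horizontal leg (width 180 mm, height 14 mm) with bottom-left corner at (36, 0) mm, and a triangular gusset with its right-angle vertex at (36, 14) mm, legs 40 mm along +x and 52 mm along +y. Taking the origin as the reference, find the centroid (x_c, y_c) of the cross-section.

vertical leg: A = 36 × 130 = 4680.00, centroid at (18.00, 65.00).
horizontal leg: A = 180 × 14 = 2520.00, centroid at (126.00, 7.00).
gusset: A = ½·40·52 = 1040.00, centroid at (49.33, 31.33).
ΣA = 8240.00 mm²
ΣAx_c = (4680.00)(18.00) + (2520.00)(126.00) + (1040.00)(49.33) = 453066.67 mm³
ΣAy_c = (4680.00)(65.00) + (2520.00)(7.00) + (1040.00)(31.33) = 354426.67 mm³
x_c = 453066.67 / 8240.00 = 54.98 mm
y_c = 354426.67 / 8240.00 = 43.01 mm

x_c = 54.98 mm, y_c = 43.01 mm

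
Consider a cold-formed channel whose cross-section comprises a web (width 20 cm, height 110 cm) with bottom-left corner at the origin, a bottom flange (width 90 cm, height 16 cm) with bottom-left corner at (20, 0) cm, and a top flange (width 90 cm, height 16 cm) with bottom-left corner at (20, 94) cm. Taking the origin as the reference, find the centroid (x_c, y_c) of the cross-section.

web: A = 20 × 110 = 2200.00, centroid at (10.00, 55.00).
bottom flange: A = 90 × 16 = 1440.00, centroid at (65.00, 8.00).
top flange: A = 90 × 16 = 1440.00, centroid at (65.00, 102.00).
ΣA = 5080.00 cm²
ΣAx_c = (2200.00)(10.00) + (1440.00)(65.00) + (1440.00)(65.00) = 209200.00 cm³
ΣAy_c = (2200.00)(55.00) + (1440.00)(8.00) + (1440.00)(102.00) = 279400.00 cm³
x_c = 209200.00 / 5080.00 = 41.18 cm
y_c = 279400.00 / 5080.00 = 55.00 cm

x_c = 41.18 cm, y_c = 55.00 cm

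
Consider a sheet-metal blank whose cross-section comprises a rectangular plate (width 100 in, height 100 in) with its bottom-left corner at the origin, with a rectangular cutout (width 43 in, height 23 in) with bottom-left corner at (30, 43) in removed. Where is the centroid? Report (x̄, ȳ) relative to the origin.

Part | A | x̄ᵢ | ȳᵢ | A·x̄ᵢ | A·ȳᵢ
plate | 10000.00 | 50.00 | 50.00 | 500000.00 | 500000.00
hole | -989.00 | 51.50 | 54.50 | -50933.50 | -53900.50
Σ | 9011.00 |  |  | 449066.50 | 446099.50
x̄ = 449066.50 / 9011.00 = 49.84 in
ȳ = 446099.50 / 9011.00 = 49.51 in

x̄ = 49.84 in, ȳ = 49.51 in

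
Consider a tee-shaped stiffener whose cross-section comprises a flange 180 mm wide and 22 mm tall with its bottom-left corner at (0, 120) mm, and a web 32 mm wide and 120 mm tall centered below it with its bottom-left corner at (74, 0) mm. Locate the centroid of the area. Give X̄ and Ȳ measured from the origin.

web: A = 32 × 120 = 3840.00, centroid at (90.00, 60.00).
flange: A = 180 × 22 = 3960.00, centroid at (90.00, 131.00).
ΣA = 7800.00 mm²
ΣAX̄ = (3840.00)(90.00) + (3960.00)(90.00) = 702000.00 mm³
ΣAȲ = (3840.00)(60.00) + (3960.00)(131.00) = 749160.00 mm³
X̄ = 702000.00 / 7800.00 = 90.00 mm
Ȳ = 749160.00 / 7800.00 = 96.05 mm

X̄ = 90.00 mm, Ȳ = 96.05 mm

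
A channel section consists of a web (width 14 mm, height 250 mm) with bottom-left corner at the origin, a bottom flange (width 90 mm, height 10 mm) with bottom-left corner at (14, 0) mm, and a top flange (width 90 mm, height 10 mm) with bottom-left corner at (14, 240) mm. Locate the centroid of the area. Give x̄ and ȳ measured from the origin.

web: A = 14 × 250 = 3500.00, centroid at (7.00, 125.00).
bottom flange: A = 90 × 10 = 900.00, centroid at (59.00, 5.00).
top flange: A = 90 × 10 = 900.00, centroid at (59.00, 245.00).
ΣA = 5300.00 mm², ΣAx̄ = 130700.00 mm³, ΣAȳ = 662500.00 mm³.
x̄ = 130700.00/5300.00 = 24.66 mm; ȳ = 662500.00/5300.00 = 125.00 mm.

x̄ = 24.66 mm, ȳ = 125.00 mm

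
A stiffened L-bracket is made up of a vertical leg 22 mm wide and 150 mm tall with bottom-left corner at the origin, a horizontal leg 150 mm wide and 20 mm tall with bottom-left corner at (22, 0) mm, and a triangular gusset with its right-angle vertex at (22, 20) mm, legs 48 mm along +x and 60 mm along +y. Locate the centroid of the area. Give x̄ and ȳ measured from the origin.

Part | A | x̄ᵢ | ȳᵢ | A·x̄ᵢ | A·ȳᵢ
vertical leg | 3300.00 | 11.00 | 75.00 | 36300.00 | 247500.00
horizontal leg | 3000.00 | 97.00 | 10.00 | 291000.00 | 30000.00
gusset | 1440.00 | 38.00 | 40.00 | 54720.00 | 57600.00
Σ | 7740.00 |  |  | 382020.00 | 335100.00
x̄ = 382020.00 / 7740.00 = 49.36 mm
ȳ = 335100.00 / 7740.00 = 43.29 mm

x̄ = 49.36 mm, ȳ = 43.29 mm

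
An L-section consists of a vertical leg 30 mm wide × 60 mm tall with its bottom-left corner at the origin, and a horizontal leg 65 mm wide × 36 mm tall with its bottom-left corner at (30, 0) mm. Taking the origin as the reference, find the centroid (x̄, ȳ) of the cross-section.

vertical leg: A = 30 × 60 = 1800.00, centroid at (15.00, 30.00).
horizontal leg: A = 65 × 36 = 2340.00, centroid at (62.50, 18.00).
ΣA = 4140.00 mm², ΣAx̄ = 173250.00 mm³, ΣAȳ = 96120.00 mm³.
x̄ = 173250.00/4140.00 = 41.85 mm; ȳ = 96120.00/4140.00 = 23.22 mm.

x̄ = 41.85 mm, ȳ = 23.22 mm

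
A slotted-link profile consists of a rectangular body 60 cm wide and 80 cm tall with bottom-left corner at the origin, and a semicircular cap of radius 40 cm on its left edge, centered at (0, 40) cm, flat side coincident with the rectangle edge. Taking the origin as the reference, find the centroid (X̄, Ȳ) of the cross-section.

X̄ = 13.86 cm, Ȳ = 40.00 cm

Part | A | x̄ᵢ | ȳᵢ | A·x̄ᵢ | A·ȳᵢ
rectangular body | 4800.00 | 30.00 | 40.00 | 144000.00 | 192000.00
semicircular end | 2513.27 | -16.98 | 40.00 | -42666.67 | 100530.96
Σ | 7313.27 |  |  | 101333.33 | 292530.96
X̄ = 101333.33 / 7313.27 = 13.86 cm
Ȳ = 292530.96 / 7313.27 = 40.00 cm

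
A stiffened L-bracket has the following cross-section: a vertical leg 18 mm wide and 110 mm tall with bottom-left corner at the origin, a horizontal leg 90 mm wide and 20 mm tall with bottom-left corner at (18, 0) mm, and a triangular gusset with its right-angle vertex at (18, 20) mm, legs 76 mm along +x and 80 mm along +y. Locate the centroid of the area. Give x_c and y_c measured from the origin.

vertical leg: A = 18 × 110 = 1980.00, centroid at (9.00, 55.00).
horizontal leg: A = 90 × 20 = 1800.00, centroid at (63.00, 10.00).
gusset: A = ½·76·80 = 3040.00, centroid at (43.33, 46.67).
ΣA = 6820.00 mm²
ΣAx_c = (1980.00)(9.00) + (1800.00)(63.00) + (3040.00)(43.33) = 262953.33 mm³
ΣAy_c = (1980.00)(55.00) + (1800.00)(10.00) + (3040.00)(46.67) = 268766.67 mm³
x_c = 262953.33 / 6820.00 = 38.56 mm
y_c = 268766.67 / 6820.00 = 39.41 mm

x_c = 38.56 mm, y_c = 39.41 mm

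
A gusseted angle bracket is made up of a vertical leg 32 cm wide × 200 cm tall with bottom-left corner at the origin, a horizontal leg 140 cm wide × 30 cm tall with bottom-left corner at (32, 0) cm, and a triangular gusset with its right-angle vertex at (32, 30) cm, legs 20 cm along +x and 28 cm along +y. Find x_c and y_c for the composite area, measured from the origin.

x_c = 49.78 cm, y_c = 65.63 cm

vertical leg: A = 32 × 200 = 6400.00, centroid at (16.00, 100.00).
horizontal leg: A = 140 × 30 = 4200.00, centroid at (102.00, 15.00).
gusset: A = ½·20·28 = 280.00, centroid at (38.67, 39.33).
ΣA = 10880.00 cm², ΣAx_c = 541626.67 cm³, ΣAy_c = 714013.33 cm³.
x_c = 541626.67/10880.00 = 49.78 cm; y_c = 714013.33/10880.00 = 65.63 cm.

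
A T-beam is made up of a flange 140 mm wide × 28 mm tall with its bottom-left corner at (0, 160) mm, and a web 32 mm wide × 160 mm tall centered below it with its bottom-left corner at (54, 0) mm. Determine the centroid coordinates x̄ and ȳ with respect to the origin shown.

web: A = 32 × 160 = 5120.00, centroid at (70.00, 80.00).
flange: A = 140 × 28 = 3920.00, centroid at (70.00, 174.00).
ΣA = 9040.00 mm²
ΣAx̄ = (5120.00)(70.00) + (3920.00)(70.00) = 632800.00 mm³
ΣAȳ = (5120.00)(80.00) + (3920.00)(174.00) = 1091680.00 mm³
x̄ = 632800.00 / 9040.00 = 70.00 mm
ȳ = 1091680.00 / 9040.00 = 120.76 mm

x̄ = 70.00 mm, ȳ = 120.76 mm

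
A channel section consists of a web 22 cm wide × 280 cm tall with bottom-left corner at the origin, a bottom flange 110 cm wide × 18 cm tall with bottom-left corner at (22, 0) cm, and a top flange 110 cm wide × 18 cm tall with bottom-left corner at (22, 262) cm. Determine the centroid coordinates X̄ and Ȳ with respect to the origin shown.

web: A = 22 × 280 = 6160.00, centroid at (11.00, 140.00).
bottom flange: A = 110 × 18 = 1980.00, centroid at (77.00, 9.00).
top flange: A = 110 × 18 = 1980.00, centroid at (77.00, 271.00).
ΣA = 10120.00 cm²
ΣAX̄ = (6160.00)(11.00) + (1980.00)(77.00) + (1980.00)(77.00) = 372680.00 cm³
ΣAȲ = (6160.00)(140.00) + (1980.00)(9.00) + (1980.00)(271.00) = 1416800.00 cm³
X̄ = 372680.00 / 10120.00 = 36.83 cm
Ȳ = 1416800.00 / 10120.00 = 140.00 cm

X̄ = 36.83 cm, Ȳ = 140.00 cm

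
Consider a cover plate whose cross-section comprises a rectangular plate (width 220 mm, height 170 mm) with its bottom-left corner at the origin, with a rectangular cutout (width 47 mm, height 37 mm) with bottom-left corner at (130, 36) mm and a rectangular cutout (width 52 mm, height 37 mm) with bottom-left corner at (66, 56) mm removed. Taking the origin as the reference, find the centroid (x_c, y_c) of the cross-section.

x_c = 108.78 mm, y_c = 87.17 mm

Part | A | x̄ᵢ | ȳᵢ | A·x̄ᵢ | A·ȳᵢ
plate | 37400.00 | 110.00 | 85.00 | 4114000.00 | 3179000.00
hole 1 | -1739.00 | 153.50 | 54.50 | -266936.50 | -94775.50
hole 2 | -1924.00 | 92.00 | 74.50 | -177008.00 | -143338.00
Σ | 33737.00 |  |  | 3670055.50 | 2940886.50
x_c = 3670055.50 / 33737.00 = 108.78 mm
y_c = 2940886.50 / 33737.00 = 87.17 mm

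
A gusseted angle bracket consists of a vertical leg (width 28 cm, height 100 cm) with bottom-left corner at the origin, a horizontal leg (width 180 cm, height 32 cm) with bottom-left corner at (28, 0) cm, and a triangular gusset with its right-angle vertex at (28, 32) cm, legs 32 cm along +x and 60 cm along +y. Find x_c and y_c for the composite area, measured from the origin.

vertical leg: A = 28 × 100 = 2800.00, centroid at (14.00, 50.00).
horizontal leg: A = 180 × 32 = 5760.00, centroid at (118.00, 16.00).
gusset: A = ½·32·60 = 960.00, centroid at (38.67, 52.00).
ΣA = 9520.00 cm², ΣAx_c = 756000.00 cm³, ΣAy_c = 282080.00 cm³.
x_c = 756000.00/9520.00 = 79.41 cm; y_c = 282080.00/9520.00 = 29.63 cm.

x_c = 79.41 cm, y_c = 29.63 cm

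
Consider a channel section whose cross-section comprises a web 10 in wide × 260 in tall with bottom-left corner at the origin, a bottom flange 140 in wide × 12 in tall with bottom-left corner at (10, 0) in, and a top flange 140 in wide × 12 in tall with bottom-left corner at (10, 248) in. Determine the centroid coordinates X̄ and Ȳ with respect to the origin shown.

Part | A | x̄ᵢ | ȳᵢ | A·x̄ᵢ | A·ȳᵢ
web | 2600.00 | 5.00 | 130.00 | 13000.00 | 338000.00
bottom flange | 1680.00 | 80.00 | 6.00 | 134400.00 | 10080.00
top flange | 1680.00 | 80.00 | 254.00 | 134400.00 | 426720.00
Σ | 5960.00 |  |  | 281800.00 | 774800.00
X̄ = 281800.00 / 5960.00 = 47.28 in
Ȳ = 774800.00 / 5960.00 = 130.00 in

X̄ = 47.28 in, Ȳ = 130.00 in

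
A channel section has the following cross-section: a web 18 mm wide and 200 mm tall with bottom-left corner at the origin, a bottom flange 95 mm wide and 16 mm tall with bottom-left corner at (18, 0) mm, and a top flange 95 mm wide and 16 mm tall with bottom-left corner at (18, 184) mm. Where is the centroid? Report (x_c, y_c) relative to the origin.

x_c = 34.87 mm, y_c = 100.00 mm

Part | A | x̄ᵢ | ȳᵢ | A·x̄ᵢ | A·ȳᵢ
web | 3600.00 | 9.00 | 100.00 | 32400.00 | 360000.00
bottom flange | 1520.00 | 65.50 | 8.00 | 99560.00 | 12160.00
top flange | 1520.00 | 65.50 | 192.00 | 99560.00 | 291840.00
Σ | 6640.00 |  |  | 231520.00 | 664000.00
x_c = 231520.00 / 6640.00 = 34.87 mm
y_c = 664000.00 / 6640.00 = 100.00 mm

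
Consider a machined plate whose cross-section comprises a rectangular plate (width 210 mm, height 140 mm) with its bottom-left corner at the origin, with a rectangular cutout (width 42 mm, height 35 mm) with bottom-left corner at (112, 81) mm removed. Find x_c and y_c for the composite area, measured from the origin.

Part | A | x̄ᵢ | ȳᵢ | A·x̄ᵢ | A·ȳᵢ
plate | 29400.00 | 105.00 | 70.00 | 3087000.00 | 2058000.00
hole | -1470.00 | 133.00 | 98.50 | -195510.00 | -144795.00
Σ | 27930.00 |  |  | 2891490.00 | 1913205.00
x_c = 2891490.00 / 27930.00 = 103.53 mm
y_c = 1913205.00 / 27930.00 = 68.50 mm

x_c = 103.53 mm, y_c = 68.50 mm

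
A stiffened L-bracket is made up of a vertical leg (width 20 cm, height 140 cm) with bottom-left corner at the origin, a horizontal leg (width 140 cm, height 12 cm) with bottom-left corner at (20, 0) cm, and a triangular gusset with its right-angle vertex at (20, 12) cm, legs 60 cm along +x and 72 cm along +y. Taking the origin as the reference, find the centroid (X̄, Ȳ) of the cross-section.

vertical leg: A = 20 × 140 = 2800.00, centroid at (10.00, 70.00).
horizontal leg: A = 140 × 12 = 1680.00, centroid at (90.00, 6.00).
gusset: A = ½·60·72 = 2160.00, centroid at (40.00, 36.00).
ΣA = 6640.00 cm²
ΣAX̄ = (2800.00)(10.00) + (1680.00)(90.00) + (2160.00)(40.00) = 265600.00 cm³
ΣAȲ = (2800.00)(70.00) + (1680.00)(6.00) + (2160.00)(36.00) = 283840.00 cm³
X̄ = 265600.00 / 6640.00 = 40.00 cm
Ȳ = 283840.00 / 6640.00 = 42.75 cm

X̄ = 40.00 cm, Ȳ = 42.75 cm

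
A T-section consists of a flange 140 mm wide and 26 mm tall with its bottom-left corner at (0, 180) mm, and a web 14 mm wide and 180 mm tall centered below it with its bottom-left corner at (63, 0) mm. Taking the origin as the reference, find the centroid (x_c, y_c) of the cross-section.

x_c = 70.00 mm, y_c = 150.86 mm

web: A = 14 × 180 = 2520.00, centroid at (70.00, 90.00).
flange: A = 140 × 26 = 3640.00, centroid at (70.00, 193.00).
ΣA = 6160.00 mm²
ΣAx_c = (2520.00)(70.00) + (3640.00)(70.00) = 431200.00 mm³
ΣAy_c = (2520.00)(90.00) + (3640.00)(193.00) = 929320.00 mm³
x_c = 431200.00 / 6160.00 = 70.00 mm
y_c = 929320.00 / 6160.00 = 150.86 mm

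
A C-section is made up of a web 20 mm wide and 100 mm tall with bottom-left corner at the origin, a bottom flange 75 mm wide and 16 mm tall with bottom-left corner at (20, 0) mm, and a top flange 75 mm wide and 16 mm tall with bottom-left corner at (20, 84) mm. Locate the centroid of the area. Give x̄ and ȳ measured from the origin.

Part | A | x̄ᵢ | ȳᵢ | A·x̄ᵢ | A·ȳᵢ
web | 2000.00 | 10.00 | 50.00 | 20000.00 | 100000.00
bottom flange | 1200.00 | 57.50 | 8.00 | 69000.00 | 9600.00
top flange | 1200.00 | 57.50 | 92.00 | 69000.00 | 110400.00
Σ | 4400.00 |  |  | 158000.00 | 220000.00
x̄ = 158000.00 / 4400.00 = 35.91 mm
ȳ = 220000.00 / 4400.00 = 50.00 mm

x̄ = 35.91 mm, ȳ = 50.00 mm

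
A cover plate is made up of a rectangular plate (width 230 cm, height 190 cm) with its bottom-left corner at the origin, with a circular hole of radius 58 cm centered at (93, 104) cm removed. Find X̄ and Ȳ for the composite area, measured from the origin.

Part | A | x̄ᵢ | ȳᵢ | A·x̄ᵢ | A·ȳᵢ
plate | 43700.00 | 115.00 | 95.00 | 5025500.00 | 4151500.00
hole | -10568.32 | 93.00 | 104.00 | -982853.54 | -1099105.04
Σ | 33131.68 |  |  | 4042646.46 | 3052394.96
X̄ = 4042646.46 / 33131.68 = 122.02 cm
Ȳ = 3052394.96 / 33131.68 = 92.13 cm

X̄ = 122.02 cm, Ȳ = 92.13 cm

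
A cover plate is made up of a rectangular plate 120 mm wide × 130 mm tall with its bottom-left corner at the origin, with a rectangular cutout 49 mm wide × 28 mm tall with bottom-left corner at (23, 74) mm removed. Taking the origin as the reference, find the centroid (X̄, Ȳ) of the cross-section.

X̄ = 61.21 mm, Ȳ = 62.78 mm

Part | A | x̄ᵢ | ȳᵢ | A·x̄ᵢ | A·ȳᵢ
plate | 15600.00 | 60.00 | 65.00 | 936000.00 | 1014000.00
hole | -1372.00 | 47.50 | 88.00 | -65170.00 | -120736.00
Σ | 14228.00 |  |  | 870830.00 | 893264.00
X̄ = 870830.00 / 14228.00 = 61.21 mm
Ȳ = 893264.00 / 14228.00 = 62.78 mm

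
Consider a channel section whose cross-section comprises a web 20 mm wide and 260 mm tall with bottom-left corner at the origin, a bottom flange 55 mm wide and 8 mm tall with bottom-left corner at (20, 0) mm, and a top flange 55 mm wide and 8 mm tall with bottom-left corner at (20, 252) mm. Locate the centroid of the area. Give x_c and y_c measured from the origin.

x_c = 15.43 mm, y_c = 130.00 mm

Part | A | x̄ᵢ | ȳᵢ | A·x̄ᵢ | A·ȳᵢ
web | 5200.00 | 10.00 | 130.00 | 52000.00 | 676000.00
bottom flange | 440.00 | 47.50 | 4.00 | 20900.00 | 1760.00
top flange | 440.00 | 47.50 | 256.00 | 20900.00 | 112640.00
Σ | 6080.00 |  |  | 93800.00 | 790400.00
x_c = 93800.00 / 6080.00 = 15.43 mm
y_c = 790400.00 / 6080.00 = 130.00 mm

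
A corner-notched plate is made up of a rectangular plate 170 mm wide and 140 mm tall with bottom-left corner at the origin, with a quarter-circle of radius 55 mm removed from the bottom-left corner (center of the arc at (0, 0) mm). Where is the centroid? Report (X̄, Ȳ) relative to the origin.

plate: A = 170 × 140 = 23800.00, centroid at (85.00, 70.00).
removed quarter-circle: A = −¼π·55² = -2375.83, centroid at (23.34, 23.34).
ΣA = 21424.17 mm², ΣAX̄ = 1967541.67 mm³, ΣAȲ = 1610541.67 mm³.
X̄ = 1967541.67/21424.17 = 91.84 mm; Ȳ = 1610541.67/21424.17 = 75.17 mm.

X̄ = 91.84 mm, Ȳ = 75.17 mm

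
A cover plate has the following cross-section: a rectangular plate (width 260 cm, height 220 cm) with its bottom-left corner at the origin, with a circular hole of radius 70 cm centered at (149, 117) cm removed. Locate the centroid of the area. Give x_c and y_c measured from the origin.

x_c = 123.00 cm, y_c = 107.42 cm

plate: A = 260 × 220 = 57200.00, centroid at (130.00, 110.00).
hole: A = −π·70² = -15393.80, centroid at (149.00, 117.00).
ΣA = 41806.20 cm²
ΣAx_c = (57200.00)(130.00) + (-15393.80)(149.00) = 5142323.20 cm³
ΣAy_c = (57200.00)(110.00) + (-15393.80)(117.00) = 4490924.93 cm³
x_c = 5142323.20 / 41806.20 = 123.00 cm
y_c = 4490924.93 / 41806.20 = 107.42 cm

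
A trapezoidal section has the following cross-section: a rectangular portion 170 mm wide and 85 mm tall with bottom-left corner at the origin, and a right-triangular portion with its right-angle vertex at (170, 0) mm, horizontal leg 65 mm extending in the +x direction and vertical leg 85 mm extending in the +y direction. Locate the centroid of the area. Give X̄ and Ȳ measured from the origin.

X̄ = 102.12 mm, Ȳ = 40.23 mm

Part | A | x̄ᵢ | ȳᵢ | A·x̄ᵢ | A·ȳᵢ
rectangular portion | 14450.00 | 85.00 | 42.50 | 1228250.00 | 614125.00
triangular portion | 2762.50 | 191.67 | 28.33 | 529479.17 | 78270.83
Σ | 17212.50 |  |  | 1757729.17 | 692395.83
X̄ = 1757729.17 / 17212.50 = 102.12 mm
Ȳ = 692395.83 / 17212.50 = 40.23 mm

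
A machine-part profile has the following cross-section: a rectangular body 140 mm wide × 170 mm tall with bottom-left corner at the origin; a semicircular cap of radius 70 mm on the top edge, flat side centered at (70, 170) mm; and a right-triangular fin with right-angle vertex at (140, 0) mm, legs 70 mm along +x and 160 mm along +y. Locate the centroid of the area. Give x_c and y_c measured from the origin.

rectangular body: A = 140 × 170 = 23800.00, centroid at (70.00, 85.00).
semicircular top: A = ½π·70² = 7696.90, centroid at (70.00, 199.71).
triangular fin: A = ½·70·160 = 5600.00, centroid at (163.33, 53.33).
ΣA = 37096.90 mm², ΣAx_c = 3119449.81 mm³, ΣAy_c = 3858806.67 mm³.
x_c = 3119449.81/37096.90 = 84.09 mm; y_c = 3858806.67/37096.90 = 104.02 mm.

x_c = 84.09 mm, y_c = 104.02 mm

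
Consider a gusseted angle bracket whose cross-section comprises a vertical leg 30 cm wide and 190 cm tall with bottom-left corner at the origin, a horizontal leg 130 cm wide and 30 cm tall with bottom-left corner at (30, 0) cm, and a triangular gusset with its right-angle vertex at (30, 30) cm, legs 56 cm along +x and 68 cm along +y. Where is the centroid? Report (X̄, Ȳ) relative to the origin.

X̄ = 47.69 cm, Ȳ = 60.87 cm

vertical leg: A = 30 × 190 = 5700.00, centroid at (15.00, 95.00).
horizontal leg: A = 130 × 30 = 3900.00, centroid at (95.00, 15.00).
gusset: A = ½·56·68 = 1904.00, centroid at (48.67, 52.67).
ΣA = 11504.00 cm², ΣAX̄ = 548661.33 cm³, ΣAȲ = 700277.33 cm³.
X̄ = 548661.33/11504.00 = 47.69 cm; Ȳ = 700277.33/11504.00 = 60.87 cm.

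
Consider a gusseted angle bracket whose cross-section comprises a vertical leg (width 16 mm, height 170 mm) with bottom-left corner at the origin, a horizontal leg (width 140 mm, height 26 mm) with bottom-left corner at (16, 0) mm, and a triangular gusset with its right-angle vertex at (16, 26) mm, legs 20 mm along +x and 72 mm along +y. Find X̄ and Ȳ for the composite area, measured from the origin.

X̄ = 49.59 mm, Ȳ = 44.42 mm

vertical leg: A = 16 × 170 = 2720.00, centroid at (8.00, 85.00).
horizontal leg: A = 140 × 26 = 3640.00, centroid at (86.00, 13.00).
gusset: A = ½·20·72 = 720.00, centroid at (22.67, 50.00).
ΣA = 7080.00 mm²
ΣAX̄ = (2720.00)(8.00) + (3640.00)(86.00) + (720.00)(22.67) = 351120.00 mm³
ΣAȲ = (2720.00)(85.00) + (3640.00)(13.00) + (720.00)(50.00) = 314520.00 mm³
X̄ = 351120.00 / 7080.00 = 49.59 mm
Ȳ = 314520.00 / 7080.00 = 44.42 mm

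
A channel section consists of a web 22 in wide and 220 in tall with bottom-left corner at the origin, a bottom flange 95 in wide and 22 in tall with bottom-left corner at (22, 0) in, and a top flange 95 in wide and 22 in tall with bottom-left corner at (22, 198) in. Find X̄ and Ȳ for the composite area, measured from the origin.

Part | A | x̄ᵢ | ȳᵢ | A·x̄ᵢ | A·ȳᵢ
web | 4840.00 | 11.00 | 110.00 | 53240.00 | 532400.00
bottom flange | 2090.00 | 69.50 | 11.00 | 145255.00 | 22990.00
top flange | 2090.00 | 69.50 | 209.00 | 145255.00 | 436810.00
Σ | 9020.00 |  |  | 343750.00 | 992200.00
X̄ = 343750.00 / 9020.00 = 38.11 in
Ȳ = 992200.00 / 9020.00 = 110.00 in

X̄ = 38.11 in, Ȳ = 110.00 in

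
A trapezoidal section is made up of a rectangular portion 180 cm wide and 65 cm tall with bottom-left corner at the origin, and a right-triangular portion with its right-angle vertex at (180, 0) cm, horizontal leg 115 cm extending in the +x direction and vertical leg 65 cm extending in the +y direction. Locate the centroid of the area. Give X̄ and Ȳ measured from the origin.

X̄ = 121.07 cm, Ȳ = 29.88 cm

rectangular portion: A = 180 × 65 = 11700.00, centroid at (90.00, 32.50).
triangular portion: A = ½·115·65 = 3737.50, centroid at (218.33, 21.67).
ΣA = 15437.50 cm²
ΣAX̄ = (11700.00)(90.00) + (3737.50)(218.33) = 1869020.83 cm³
ΣAȲ = (11700.00)(32.50) + (3737.50)(21.67) = 461229.17 cm³
X̄ = 1869020.83 / 15437.50 = 121.07 cm
Ȳ = 461229.17 / 15437.50 = 29.88 cm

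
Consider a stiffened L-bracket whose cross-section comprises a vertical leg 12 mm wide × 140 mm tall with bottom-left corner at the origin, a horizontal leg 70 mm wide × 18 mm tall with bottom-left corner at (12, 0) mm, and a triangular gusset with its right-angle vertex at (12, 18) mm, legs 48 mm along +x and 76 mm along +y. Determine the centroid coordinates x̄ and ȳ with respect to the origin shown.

vertical leg: A = 12 × 140 = 1680.00, centroid at (6.00, 70.00).
horizontal leg: A = 70 × 18 = 1260.00, centroid at (47.00, 9.00).
gusset: A = ½·48·76 = 1824.00, centroid at (28.00, 43.33).
ΣA = 4764.00 mm², ΣAx̄ = 120372.00 mm³, ΣAȳ = 207980.00 mm³.
x̄ = 120372.00/4764.00 = 25.27 mm; ȳ = 207980.00/4764.00 = 43.66 mm.

x̄ = 25.27 mm, ȳ = 43.66 mm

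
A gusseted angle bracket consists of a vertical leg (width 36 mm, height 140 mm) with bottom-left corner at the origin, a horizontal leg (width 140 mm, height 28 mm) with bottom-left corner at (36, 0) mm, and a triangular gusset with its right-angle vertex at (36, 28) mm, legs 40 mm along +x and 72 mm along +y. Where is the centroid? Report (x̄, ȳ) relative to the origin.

x̄ = 55.51 mm, ȳ = 46.40 mm

vertical leg: A = 36 × 140 = 5040.00, centroid at (18.00, 70.00).
horizontal leg: A = 140 × 28 = 3920.00, centroid at (106.00, 14.00).
gusset: A = ½·40·72 = 1440.00, centroid at (49.33, 52.00).
ΣA = 10400.00 mm², ΣAx̄ = 577280.00 mm³, ΣAȳ = 482560.00 mm³.
x̄ = 577280.00/10400.00 = 55.51 mm; ȳ = 482560.00/10400.00 = 46.40 mm.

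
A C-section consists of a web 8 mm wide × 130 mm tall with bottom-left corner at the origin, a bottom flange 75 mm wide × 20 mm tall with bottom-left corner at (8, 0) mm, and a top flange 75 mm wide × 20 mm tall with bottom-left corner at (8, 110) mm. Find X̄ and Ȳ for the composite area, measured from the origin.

web: A = 8 × 130 = 1040.00, centroid at (4.00, 65.00).
bottom flange: A = 75 × 20 = 1500.00, centroid at (45.50, 10.00).
top flange: A = 75 × 20 = 1500.00, centroid at (45.50, 120.00).
ΣA = 4040.00 mm², ΣAX̄ = 140660.00 mm³, ΣAȲ = 262600.00 mm³.
X̄ = 140660.00/4040.00 = 34.82 mm; Ȳ = 262600.00/4040.00 = 65.00 mm.

X̄ = 34.82 mm, Ȳ = 65.00 mm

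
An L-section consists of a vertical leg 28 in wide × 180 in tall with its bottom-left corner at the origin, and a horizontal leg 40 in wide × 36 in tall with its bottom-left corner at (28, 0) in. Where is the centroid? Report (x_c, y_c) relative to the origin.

x_c = 21.56 in, y_c = 74.00 in

vertical leg: A = 28 × 180 = 5040.00, centroid at (14.00, 90.00).
horizontal leg: A = 40 × 36 = 1440.00, centroid at (48.00, 18.00).
ΣA = 6480.00 in²
ΣAx_c = (5040.00)(14.00) + (1440.00)(48.00) = 139680.00 in³
ΣAy_c = (5040.00)(90.00) + (1440.00)(18.00) = 479520.00 in³
x_c = 139680.00 / 6480.00 = 21.56 in
y_c = 479520.00 / 6480.00 = 74.00 in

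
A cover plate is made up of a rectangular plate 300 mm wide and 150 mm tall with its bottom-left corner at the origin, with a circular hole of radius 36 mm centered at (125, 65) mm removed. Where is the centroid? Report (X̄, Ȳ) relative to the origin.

X̄ = 152.49 mm, Ȳ = 75.99 mm

plate: A = 300 × 150 = 45000.00, centroid at (150.00, 75.00).
hole: A = −π·36² = -4071.50, centroid at (125.00, 65.00).
ΣA = 40928.50 mm²
ΣAX̄ = (45000.00)(150.00) + (-4071.50)(125.00) = 6241061.99 mm³
ΣAȲ = (45000.00)(75.00) + (-4071.50)(65.00) = 3110352.23 mm³
X̄ = 6241061.99 / 40928.50 = 152.49 mm
Ȳ = 3110352.23 / 40928.50 = 75.99 mm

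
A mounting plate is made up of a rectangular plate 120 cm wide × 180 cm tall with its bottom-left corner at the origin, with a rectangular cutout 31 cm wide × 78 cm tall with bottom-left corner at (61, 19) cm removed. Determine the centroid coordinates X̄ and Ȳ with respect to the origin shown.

X̄ = 57.92 cm, Ȳ = 94.03 cm

Part | A | x̄ᵢ | ȳᵢ | A·x̄ᵢ | A·ȳᵢ
plate | 21600.00 | 60.00 | 90.00 | 1296000.00 | 1944000.00
hole | -2418.00 | 76.50 | 58.00 | -184977.00 | -140244.00
Σ | 19182.00 |  |  | 1111023.00 | 1803756.00
X̄ = 1111023.00 / 19182.00 = 57.92 cm
Ȳ = 1803756.00 / 19182.00 = 94.03 cm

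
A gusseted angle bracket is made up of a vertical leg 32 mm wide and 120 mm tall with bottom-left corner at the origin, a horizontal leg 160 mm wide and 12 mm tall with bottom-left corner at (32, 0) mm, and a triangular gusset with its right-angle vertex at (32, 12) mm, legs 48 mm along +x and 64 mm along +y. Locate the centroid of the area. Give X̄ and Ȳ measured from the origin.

Part | A | x̄ᵢ | ȳᵢ | A·x̄ᵢ | A·ȳᵢ
vertical leg | 3840.00 | 16.00 | 60.00 | 61440.00 | 230400.00
horizontal leg | 1920.00 | 112.00 | 6.00 | 215040.00 | 11520.00
gusset | 1536.00 | 48.00 | 33.33 | 73728.00 | 51200.00
Σ | 7296.00 |  |  | 350208.00 | 293120.00
X̄ = 350208.00 / 7296.00 = 48.00 mm
Ȳ = 293120.00 / 7296.00 = 40.18 mm

X̄ = 48.00 mm, Ȳ = 40.18 mm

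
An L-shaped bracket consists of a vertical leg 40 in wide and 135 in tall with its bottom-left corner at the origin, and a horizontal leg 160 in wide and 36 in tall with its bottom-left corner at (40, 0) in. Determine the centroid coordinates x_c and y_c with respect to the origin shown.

Part | A | x̄ᵢ | ȳᵢ | A·x̄ᵢ | A·ȳᵢ
vertical leg | 5400.00 | 20.00 | 67.50 | 108000.00 | 364500.00
horizontal leg | 5760.00 | 120.00 | 18.00 | 691200.00 | 103680.00
Σ | 11160.00 |  |  | 799200.00 | 468180.00
x_c = 799200.00 / 11160.00 = 71.61 in
y_c = 468180.00 / 11160.00 = 41.95 in

x_c = 71.61 in, y_c = 41.95 in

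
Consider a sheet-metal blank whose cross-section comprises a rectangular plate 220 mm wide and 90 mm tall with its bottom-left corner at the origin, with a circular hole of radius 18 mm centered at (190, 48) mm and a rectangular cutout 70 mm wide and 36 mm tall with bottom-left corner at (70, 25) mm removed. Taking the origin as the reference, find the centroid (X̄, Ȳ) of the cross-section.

X̄ = 105.77 mm, Ȳ = 45.12 mm

plate: A = 220 × 90 = 19800.00, centroid at (110.00, 45.00).
hole 1: A = −π·18² = -1017.88, centroid at (190.00, 48.00).
hole 2: A = −(70 × 36) = -2520.00, centroid at (105.00, 43.00).
ΣA = 16262.12 mm²
ΣAX̄ = (19800.00)(110.00) + (-1017.88)(190.00) + (-2520.00)(105.00) = 1720003.56 mm³
ΣAȲ = (19800.00)(45.00) + (-1017.88)(48.00) + (-2520.00)(43.00) = 733781.95 mm³
X̄ = 1720003.56 / 16262.12 = 105.77 mm
Ȳ = 733781.95 / 16262.12 = 45.12 mm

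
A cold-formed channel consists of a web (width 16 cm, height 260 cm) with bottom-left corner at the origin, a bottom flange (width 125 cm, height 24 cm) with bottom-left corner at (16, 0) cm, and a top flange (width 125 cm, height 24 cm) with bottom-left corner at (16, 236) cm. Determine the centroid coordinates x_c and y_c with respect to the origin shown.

x_c = 49.63 cm, y_c = 130.00 cm

web: A = 16 × 260 = 4160.00, centroid at (8.00, 130.00).
bottom flange: A = 125 × 24 = 3000.00, centroid at (78.50, 12.00).
top flange: A = 125 × 24 = 3000.00, centroid at (78.50, 248.00).
ΣA = 10160.00 cm²
ΣAx_c = (4160.00)(8.00) + (3000.00)(78.50) + (3000.00)(78.50) = 504280.00 cm³
ΣAy_c = (4160.00)(130.00) + (3000.00)(12.00) + (3000.00)(248.00) = 1320800.00 cm³
x_c = 504280.00 / 10160.00 = 49.63 cm
y_c = 1320800.00 / 10160.00 = 130.00 cm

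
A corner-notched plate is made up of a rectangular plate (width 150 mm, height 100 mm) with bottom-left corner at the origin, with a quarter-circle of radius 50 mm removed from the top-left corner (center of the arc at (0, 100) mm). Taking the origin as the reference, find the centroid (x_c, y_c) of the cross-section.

plate: A = 150 × 100 = 15000.00, centroid at (75.00, 50.00).
removed quarter-circle: A = −¼π·50² = -1963.50, centroid at (21.22, 78.78).
ΣA = 13036.50 mm²
ΣAx_c = (15000.00)(75.00) + (-1963.50)(21.22) = 1083333.33 mm³
ΣAy_c = (15000.00)(50.00) + (-1963.50)(78.78) = 595317.13 mm³
x_c = 1083333.33 / 13036.50 = 83.10 mm
y_c = 595317.13 / 13036.50 = 45.67 mm

x_c = 83.10 mm, y_c = 45.67 mm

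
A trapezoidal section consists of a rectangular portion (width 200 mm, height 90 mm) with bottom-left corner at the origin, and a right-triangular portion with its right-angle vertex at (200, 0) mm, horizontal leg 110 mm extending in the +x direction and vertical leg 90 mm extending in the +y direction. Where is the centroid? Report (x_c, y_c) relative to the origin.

rectangular portion: A = 200 × 90 = 18000.00, centroid at (100.00, 45.00).
triangular portion: A = ½·110·90 = 4950.00, centroid at (236.67, 30.00).
ΣA = 22950.00 mm²
ΣAx_c = (18000.00)(100.00) + (4950.00)(236.67) = 2971500.00 mm³
ΣAy_c = (18000.00)(45.00) + (4950.00)(30.00) = 958500.00 mm³
x_c = 2971500.00 / 22950.00 = 129.48 mm
y_c = 958500.00 / 22950.00 = 41.76 mm

x_c = 129.48 mm, y_c = 41.76 mm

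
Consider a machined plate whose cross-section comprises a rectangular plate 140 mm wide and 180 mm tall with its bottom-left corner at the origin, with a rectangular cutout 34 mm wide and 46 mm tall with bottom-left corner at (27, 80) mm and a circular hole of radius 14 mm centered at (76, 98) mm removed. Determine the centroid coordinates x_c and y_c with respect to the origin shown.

plate: A = 140 × 180 = 25200.00, centroid at (70.00, 90.00).
hole 1: A = −(34 × 46) = -1564.00, centroid at (44.00, 103.00).
hole 2: A = −π·14² = -615.75, centroid at (76.00, 98.00).
ΣA = 23020.25 mm²
ΣAx_c = (25200.00)(70.00) + (-1564.00)(44.00) + (-615.75)(76.00) = 1648386.84 mm³
ΣAy_c = (25200.00)(90.00) + (-1564.00)(103.00) + (-615.75)(98.00) = 2046564.29 mm³
x_c = 1648386.84 / 23020.25 = 71.61 mm
y_c = 2046564.29 / 23020.25 = 88.90 mm

x_c = 71.61 mm, y_c = 88.90 mm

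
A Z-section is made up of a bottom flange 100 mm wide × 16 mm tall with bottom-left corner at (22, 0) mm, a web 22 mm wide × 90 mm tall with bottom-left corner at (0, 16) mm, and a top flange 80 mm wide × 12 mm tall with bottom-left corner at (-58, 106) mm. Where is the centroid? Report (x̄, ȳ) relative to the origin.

bottom flange: A = 100 × 16 = 1600.00, centroid at (72.00, 8.00).
web: A = 22 × 90 = 1980.00, centroid at (11.00, 61.00).
top flange: A = 80 × 12 = 960.00, centroid at (-18.00, 112.00).
ΣA = 4540.00 mm²
ΣAx̄ = (1600.00)(72.00) + (1980.00)(11.00) + (960.00)(-18.00) = 119700.00 mm³
ΣAȳ = (1600.00)(8.00) + (1980.00)(61.00) + (960.00)(112.00) = 241100.00 mm³
x̄ = 119700.00 / 4540.00 = 26.37 mm
ȳ = 241100.00 / 4540.00 = 53.11 mm

x̄ = 26.37 mm, ȳ = 53.11 mm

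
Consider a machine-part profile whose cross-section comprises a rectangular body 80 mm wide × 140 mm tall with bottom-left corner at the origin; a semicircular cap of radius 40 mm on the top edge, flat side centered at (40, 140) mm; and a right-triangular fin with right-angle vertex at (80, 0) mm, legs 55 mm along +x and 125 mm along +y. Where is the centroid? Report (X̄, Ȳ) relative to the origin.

X̄ = 51.69 mm, Ȳ = 77.07 mm

rectangular body: A = 80 × 140 = 11200.00, centroid at (40.00, 70.00).
semicircular top: A = ½π·40² = 2513.27, centroid at (40.00, 156.98).
triangular fin: A = ½·55·125 = 3437.50, centroid at (98.33, 41.67).
ΣA = 17150.77 mm²
ΣAX̄ = (11200.00)(40.00) + (2513.27)(40.00) + (3437.50)(98.33) = 886551.80 mm³
ΣAȲ = (11200.00)(70.00) + (2513.27)(156.98) + (3437.50)(41.67) = 1321754.21 mm³
X̄ = 886551.80 / 17150.77 = 51.69 mm
Ȳ = 1321754.21 / 17150.77 = 77.07 mm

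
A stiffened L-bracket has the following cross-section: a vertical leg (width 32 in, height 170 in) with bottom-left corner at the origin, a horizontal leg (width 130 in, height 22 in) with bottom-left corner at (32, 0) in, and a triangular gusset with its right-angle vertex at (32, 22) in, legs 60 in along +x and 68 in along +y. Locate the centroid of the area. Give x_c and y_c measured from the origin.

x_c = 45.51 in, y_c = 56.57 in

vertical leg: A = 32 × 170 = 5440.00, centroid at (16.00, 85.00).
horizontal leg: A = 130 × 22 = 2860.00, centroid at (97.00, 11.00).
gusset: A = ½·60·68 = 2040.00, centroid at (52.00, 44.67).
ΣA = 10340.00 in²
ΣAx_c = (5440.00)(16.00) + (2860.00)(97.00) + (2040.00)(52.00) = 470540.00 in³
ΣAy_c = (5440.00)(85.00) + (2860.00)(11.00) + (2040.00)(44.67) = 584980.00 in³
x_c = 470540.00 / 10340.00 = 45.51 in
y_c = 584980.00 / 10340.00 = 56.57 in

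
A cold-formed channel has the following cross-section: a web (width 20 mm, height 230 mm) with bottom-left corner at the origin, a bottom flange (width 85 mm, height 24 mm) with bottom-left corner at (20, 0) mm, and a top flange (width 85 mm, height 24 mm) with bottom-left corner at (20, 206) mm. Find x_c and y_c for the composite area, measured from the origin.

Part | A | x̄ᵢ | ȳᵢ | A·x̄ᵢ | A·ȳᵢ
web | 4600.00 | 10.00 | 115.00 | 46000.00 | 529000.00
bottom flange | 2040.00 | 62.50 | 12.00 | 127500.00 | 24480.00
top flange | 2040.00 | 62.50 | 218.00 | 127500.00 | 444720.00
Σ | 8680.00 |  |  | 301000.00 | 998200.00
x_c = 301000.00 / 8680.00 = 34.68 mm
y_c = 998200.00 / 8680.00 = 115.00 mm

x_c = 34.68 mm, y_c = 115.00 mm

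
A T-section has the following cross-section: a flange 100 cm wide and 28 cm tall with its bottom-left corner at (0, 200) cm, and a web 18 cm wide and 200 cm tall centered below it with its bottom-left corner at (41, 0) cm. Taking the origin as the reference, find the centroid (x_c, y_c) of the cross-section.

web: A = 18 × 200 = 3600.00, centroid at (50.00, 100.00).
flange: A = 100 × 28 = 2800.00, centroid at (50.00, 214.00).
ΣA = 6400.00 cm², ΣAx_c = 320000.00 cm³, ΣAy_c = 959200.00 cm³.
x_c = 320000.00/6400.00 = 50.00 cm; y_c = 959200.00/6400.00 = 149.88 cm.

x_c = 50.00 cm, y_c = 149.88 cm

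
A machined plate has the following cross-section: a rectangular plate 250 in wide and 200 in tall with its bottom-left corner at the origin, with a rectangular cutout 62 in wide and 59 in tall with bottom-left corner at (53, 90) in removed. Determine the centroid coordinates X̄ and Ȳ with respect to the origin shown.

Part | A | x̄ᵢ | ȳᵢ | A·x̄ᵢ | A·ȳᵢ
plate | 50000.00 | 125.00 | 100.00 | 6250000.00 | 5000000.00
hole | -3658.00 | 84.00 | 119.50 | -307272.00 | -437131.00
Σ | 46342.00 |  |  | 5942728.00 | 4562869.00
X̄ = 5942728.00 / 46342.00 = 128.24 in
Ȳ = 4562869.00 / 46342.00 = 98.46 in

X̄ = 128.24 in, Ȳ = 98.46 in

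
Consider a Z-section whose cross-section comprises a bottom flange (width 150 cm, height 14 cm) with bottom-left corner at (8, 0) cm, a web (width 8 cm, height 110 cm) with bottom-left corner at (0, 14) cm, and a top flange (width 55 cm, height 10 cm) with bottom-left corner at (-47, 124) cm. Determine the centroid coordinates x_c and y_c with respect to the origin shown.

bottom flange: A = 150 × 14 = 2100.00, centroid at (83.00, 7.00).
web: A = 8 × 110 = 880.00, centroid at (4.00, 69.00).
top flange: A = 55 × 10 = 550.00, centroid at (-19.50, 129.00).
ΣA = 3530.00 cm², ΣAx_c = 167095.00 cm³, ΣAy_c = 146370.00 cm³.
x_c = 167095.00/3530.00 = 47.34 cm; y_c = 146370.00/3530.00 = 41.46 cm.

x_c = 47.34 cm, y_c = 41.46 cm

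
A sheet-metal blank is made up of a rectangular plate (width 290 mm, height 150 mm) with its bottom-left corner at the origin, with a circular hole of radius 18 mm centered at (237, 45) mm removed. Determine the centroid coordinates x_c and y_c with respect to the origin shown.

x_c = 142.80 mm, y_c = 75.72 mm

Part | A | x̄ᵢ | ȳᵢ | A·x̄ᵢ | A·ȳᵢ
plate | 43500.00 | 145.00 | 75.00 | 6307500.00 | 3262500.00
hole | -1017.88 | 237.00 | 45.00 | -241236.62 | -45804.42
Σ | 42482.12 |  |  | 6066263.38 | 3216695.58
x_c = 6066263.38 / 42482.12 = 142.80 mm
y_c = 3216695.58 / 42482.12 = 75.72 mm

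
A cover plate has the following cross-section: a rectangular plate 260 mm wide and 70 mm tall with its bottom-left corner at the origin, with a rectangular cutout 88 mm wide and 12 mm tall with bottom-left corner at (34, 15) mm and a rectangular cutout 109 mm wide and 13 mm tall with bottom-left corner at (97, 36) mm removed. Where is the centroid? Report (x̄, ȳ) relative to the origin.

plate: A = 260 × 70 = 18200.00, centroid at (130.00, 35.00).
hole 1: A = −(88 × 12) = -1056.00, centroid at (78.00, 21.00).
hole 2: A = −(109 × 13) = -1417.00, centroid at (151.50, 42.50).
ΣA = 15727.00 mm²
ΣAx̄ = (18200.00)(130.00) + (-1056.00)(78.00) + (-1417.00)(151.50) = 2068956.50 mm³
ΣAȳ = (18200.00)(35.00) + (-1056.00)(21.00) + (-1417.00)(42.50) = 554601.50 mm³
x̄ = 2068956.50 / 15727.00 = 131.55 mm
ȳ = 554601.50 / 15727.00 = 35.26 mm

x̄ = 131.55 mm, ȳ = 35.26 mm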